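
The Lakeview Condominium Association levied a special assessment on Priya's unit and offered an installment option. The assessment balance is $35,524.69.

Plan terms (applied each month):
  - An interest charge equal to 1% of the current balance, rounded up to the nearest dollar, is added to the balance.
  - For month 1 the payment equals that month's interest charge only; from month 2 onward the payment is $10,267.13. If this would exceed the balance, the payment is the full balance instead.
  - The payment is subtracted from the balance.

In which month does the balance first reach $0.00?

5

Month 1: opening $35,524.69; interest $356.00 → $35,880.69; payment $356.00; balance $35,524.69
Month 2: opening $35,524.69; interest $356.00 → $35,880.69; payment $10,267.13; balance $25,613.56
Month 3: opening $25,613.56; interest $257.00 → $25,870.56; payment $10,267.13; balance $15,603.43
Month 4: opening $15,603.43; interest $157.00 → $15,760.43; payment $10,267.13; balance $5,493.30
Month 5: opening $5,493.30; interest $55.00 → $5,548.30; payment $5,548.30; balance $0.00
Balance reaches $0.00 in month 5.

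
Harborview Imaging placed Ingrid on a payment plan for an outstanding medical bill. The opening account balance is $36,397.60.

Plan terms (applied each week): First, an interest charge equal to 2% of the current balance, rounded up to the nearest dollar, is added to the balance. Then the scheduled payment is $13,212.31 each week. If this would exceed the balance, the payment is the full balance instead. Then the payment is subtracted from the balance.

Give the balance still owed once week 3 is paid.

$0.00

Week 1: $36,397.60 +$728.00 interest = $37,125.60; pay $13,212.31 → $23,913.29
Week 2: $23,913.29 +$479.00 interest = $24,392.29; pay $13,212.31 → $11,179.98
Week 3: $11,179.98 +$224.00 interest = $11,403.98; pay $11,403.98 → $0.00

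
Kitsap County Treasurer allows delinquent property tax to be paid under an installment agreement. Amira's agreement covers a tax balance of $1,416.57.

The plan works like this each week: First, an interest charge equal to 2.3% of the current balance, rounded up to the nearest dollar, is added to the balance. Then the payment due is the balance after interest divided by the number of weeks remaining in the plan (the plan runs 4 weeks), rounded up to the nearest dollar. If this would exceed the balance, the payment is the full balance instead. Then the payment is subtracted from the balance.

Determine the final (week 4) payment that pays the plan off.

# | Opening | Interest | Payment | End bal
1 | $1,416.57 | $33.00 | $363.00 | $1,086.57
2 | $1,086.57 | $25.00 | $371.00 | $740.57
3 | $740.57 | $18.00 | $380.00 | $378.57
4 | $378.57 | $9.00 | $387.57 | $0.00

$387.57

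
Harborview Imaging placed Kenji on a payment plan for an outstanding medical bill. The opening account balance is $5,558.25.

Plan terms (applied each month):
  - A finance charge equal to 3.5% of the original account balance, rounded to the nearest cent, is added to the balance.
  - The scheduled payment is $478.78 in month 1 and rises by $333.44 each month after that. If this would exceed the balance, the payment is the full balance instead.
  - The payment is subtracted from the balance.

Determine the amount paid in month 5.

$1,812.54

Month 1: $5,558.25 +$194.54 interest = $5,752.79; pay $478.78 → $5,274.01
Month 2: $5,274.01 +$194.54 interest = $5,468.55; pay $812.22 → $4,656.33
Month 3: $4,656.33 +$194.54 interest = $4,850.87; pay $1,145.66 → $3,705.21
Month 4: $3,705.21 +$194.54 interest = $3,899.75; pay $1,479.10 → $2,420.65
Month 5: $2,420.65 +$194.54 interest = $2,615.19; pay $1,812.54 → $802.65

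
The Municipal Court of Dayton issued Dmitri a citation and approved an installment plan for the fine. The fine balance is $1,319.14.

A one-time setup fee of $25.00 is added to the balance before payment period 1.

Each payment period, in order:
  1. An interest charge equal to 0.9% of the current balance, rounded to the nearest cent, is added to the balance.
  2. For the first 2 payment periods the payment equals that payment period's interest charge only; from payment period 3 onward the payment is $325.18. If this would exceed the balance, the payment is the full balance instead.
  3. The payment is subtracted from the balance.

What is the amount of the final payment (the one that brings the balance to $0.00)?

Payment period 1: opening $1,344.14; interest $12.10 → $1,356.24; payment $12.10; balance $1,344.14
Payment period 2: opening $1,344.14; interest $12.10 → $1,356.24; payment $12.10; balance $1,344.14
Payment period 3: opening $1,344.14; interest $12.10 → $1,356.24; payment $325.18; balance $1,031.06
Payment period 4: opening $1,031.06; interest $9.28 → $1,040.34; payment $325.18; balance $715.16
Payment period 5: opening $715.16; interest $6.44 → $721.60; payment $325.18; balance $396.42
Payment period 6: opening $396.42; interest $3.57 → $399.99; payment $325.18; balance $74.81
Payment period 7: opening $74.81; interest $0.67 → $75.48; payment $75.48; balance $0.00

$75.48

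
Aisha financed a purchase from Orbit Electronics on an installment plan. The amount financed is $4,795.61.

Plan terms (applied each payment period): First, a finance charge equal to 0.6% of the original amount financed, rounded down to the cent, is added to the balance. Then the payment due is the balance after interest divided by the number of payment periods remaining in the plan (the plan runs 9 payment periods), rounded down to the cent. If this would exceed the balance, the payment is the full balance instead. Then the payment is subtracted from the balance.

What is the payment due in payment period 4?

$548.54

Payment period 1: opening $4,795.61; interest $28.77 → $4,824.38; payment $536.04; balance $4,288.34
Payment period 2: opening $4,288.34; interest $28.77 → $4,317.11; payment $539.63; balance $3,777.48
Payment period 3: opening $3,777.48; interest $28.77 → $3,806.25; payment $543.75; balance $3,262.50
Payment period 4: opening $3,262.50; interest $28.77 → $3,291.27; payment $548.54; balance $2,742.73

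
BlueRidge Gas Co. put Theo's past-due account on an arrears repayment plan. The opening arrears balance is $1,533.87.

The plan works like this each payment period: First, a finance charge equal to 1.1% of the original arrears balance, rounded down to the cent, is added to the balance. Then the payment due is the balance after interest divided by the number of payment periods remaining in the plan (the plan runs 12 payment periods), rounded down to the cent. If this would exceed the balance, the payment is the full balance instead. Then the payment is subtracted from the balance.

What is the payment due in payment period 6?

Payment period 1: opening $1,533.87; interest $16.87 → $1,550.74; payment $129.22; balance $1,421.52
Payment period 2: opening $1,421.52; interest $16.87 → $1,438.39; payment $130.76; balance $1,307.63
Payment period 3: opening $1,307.63; interest $16.87 → $1,324.50; payment $132.45; balance $1,192.05
Payment period 4: opening $1,192.05; interest $16.87 → $1,208.92; payment $134.32; balance $1,074.60
Payment period 5: opening $1,074.60; interest $16.87 → $1,091.47; payment $136.43; balance $955.04
Payment period 6: opening $955.04; interest $16.87 → $971.91; payment $138.84; balance $833.07

$138.84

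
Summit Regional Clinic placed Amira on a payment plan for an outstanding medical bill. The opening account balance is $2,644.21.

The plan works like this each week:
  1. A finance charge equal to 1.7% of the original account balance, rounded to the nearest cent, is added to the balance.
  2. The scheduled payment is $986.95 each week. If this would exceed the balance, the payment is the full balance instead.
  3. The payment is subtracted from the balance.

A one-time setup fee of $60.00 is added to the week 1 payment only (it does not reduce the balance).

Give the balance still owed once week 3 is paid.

$0.00

Week 1: $2,644.21 +$44.95 interest = $2,689.16; pay $986.95 (+ $60.00 fee) → $1,702.21
Week 2: $1,702.21 +$44.95 interest = $1,747.16; pay $986.95 → $760.21
Week 3: $760.21 +$44.95 interest = $805.16; pay $805.16 → $0.00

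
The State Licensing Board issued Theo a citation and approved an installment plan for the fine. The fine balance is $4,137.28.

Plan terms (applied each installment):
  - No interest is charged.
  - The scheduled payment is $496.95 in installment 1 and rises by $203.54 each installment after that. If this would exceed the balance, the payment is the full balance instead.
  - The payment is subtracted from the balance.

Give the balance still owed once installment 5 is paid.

Installment 1: $4,137.28 − $496.95 → $3,640.33
Installment 2: $3,640.33 − $700.49 → $2,939.84
Installment 3: $2,939.84 − $904.03 → $2,035.81
Installment 4: $2,035.81 − $1,107.57 → $928.24
Installment 5: $928.24 − $928.24 → $0.00

$0.00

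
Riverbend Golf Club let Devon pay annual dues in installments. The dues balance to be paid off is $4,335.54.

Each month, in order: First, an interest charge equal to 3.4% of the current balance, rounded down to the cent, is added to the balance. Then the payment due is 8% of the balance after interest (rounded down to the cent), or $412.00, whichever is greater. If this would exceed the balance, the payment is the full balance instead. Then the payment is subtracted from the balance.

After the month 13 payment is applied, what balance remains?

$98.68

# | Opening | Interest | Payment | End bal
1 | $4,335.54 | $147.40 | $412.00 | $4,070.94
2 | $4,070.94 | $138.41 | $412.00 | $3,797.35
3 | $3,797.35 | $129.10 | $412.00 | $3,514.45
4 | $3,514.45 | $119.49 | $412.00 | $3,221.94
5 | $3,221.94 | $109.54 | $412.00 | $2,919.48
6 | $2,919.48 | $99.26 | $412.00 | $2,606.74
7 | $2,606.74 | $88.62 | $412.00 | $2,283.36
8 | $2,283.36 | $77.63 | $412.00 | $1,948.99
9 | $1,948.99 | $66.26 | $412.00 | $1,603.25
10 | $1,603.25 | $54.51 | $412.00 | $1,245.76
11 | $1,245.76 | $42.35 | $412.00 | $876.11
12 | $876.11 | $29.78 | $412.00 | $493.89
13 | $493.89 | $16.79 | $412.00 | $98.68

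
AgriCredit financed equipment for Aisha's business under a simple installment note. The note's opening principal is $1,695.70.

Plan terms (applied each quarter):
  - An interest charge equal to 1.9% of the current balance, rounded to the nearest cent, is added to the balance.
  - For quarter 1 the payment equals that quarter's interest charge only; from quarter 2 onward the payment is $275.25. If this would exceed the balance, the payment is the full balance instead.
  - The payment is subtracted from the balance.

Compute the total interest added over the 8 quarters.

$157.65

Quarter 1: $1,695.70 +$32.22 interest = $1,727.92; pay $32.22 → $1,695.70
Quarter 2: $1,695.70 +$32.22 interest = $1,727.92; pay $275.25 → $1,452.67
Quarter 3: $1,452.67 +$27.60 interest = $1,480.27; pay $275.25 → $1,205.02
Quarter 4: $1,205.02 +$22.90 interest = $1,227.92; pay $275.25 → $952.67
Quarter 5: $952.67 +$18.10 interest = $970.77; pay $275.25 → $695.52
Quarter 6: $695.52 +$13.21 interest = $708.73; pay $275.25 → $433.48
Quarter 7: $433.48 +$8.24 interest = $441.72; pay $275.25 → $166.47
Quarter 8: $166.47 +$3.16 interest = $169.63; pay $169.63 → $0.00
Total interest: $32.22 + $32.22 + $27.60 + $22.90 + $18.10 + $13.21 + $8.24 + $3.16 = $157.65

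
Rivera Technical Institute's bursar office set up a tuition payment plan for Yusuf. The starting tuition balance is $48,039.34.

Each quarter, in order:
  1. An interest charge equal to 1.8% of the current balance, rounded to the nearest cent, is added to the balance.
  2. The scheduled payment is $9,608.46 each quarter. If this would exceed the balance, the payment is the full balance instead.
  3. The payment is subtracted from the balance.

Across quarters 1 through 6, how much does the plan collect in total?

Quarter 1: $48,039.34 +$864.71 interest = $48,904.05; pay $9,608.46 → $39,295.59
Quarter 2: $39,295.59 +$707.32 interest = $40,002.91; pay $9,608.46 → $30,394.45
Quarter 3: $30,394.45 +$547.10 interest = $30,941.55; pay $9,608.46 → $21,333.09
Quarter 4: $21,333.09 +$384.00 interest = $21,717.09; pay $9,608.46 → $12,108.63
Quarter 5: $12,108.63 +$217.96 interest = $12,326.59; pay $9,608.46 → $2,718.13
Quarter 6: $2,718.13 +$48.93 interest = $2,767.06; pay $2,767.06 → $0.00
Total paid: $50,809.36

$50,809.36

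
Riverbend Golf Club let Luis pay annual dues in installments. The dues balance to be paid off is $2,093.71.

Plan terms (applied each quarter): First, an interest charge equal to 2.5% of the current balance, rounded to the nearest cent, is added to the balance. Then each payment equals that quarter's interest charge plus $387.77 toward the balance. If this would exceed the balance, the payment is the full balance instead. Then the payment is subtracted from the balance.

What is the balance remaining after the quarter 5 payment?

Quarter 1: opening $2,093.71; interest $52.34 → $2,146.05; payment $440.11; balance $1,705.94
Quarter 2: opening $1,705.94; interest $42.65 → $1,748.59; payment $430.42; balance $1,318.17
Quarter 3: opening $1,318.17; interest $32.95 → $1,351.12; payment $420.72; balance $930.40
Quarter 4: opening $930.40; interest $23.26 → $953.66; payment $411.03; balance $542.63
Quarter 5: opening $542.63; interest $13.57 → $556.20; payment $401.34; balance $154.86

$154.86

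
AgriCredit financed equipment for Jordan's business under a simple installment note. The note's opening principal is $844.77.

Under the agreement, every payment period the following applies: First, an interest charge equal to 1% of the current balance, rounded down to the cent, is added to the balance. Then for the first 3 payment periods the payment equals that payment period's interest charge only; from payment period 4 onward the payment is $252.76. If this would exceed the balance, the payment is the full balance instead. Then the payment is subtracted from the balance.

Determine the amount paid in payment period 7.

$105.50

# | Opening | Interest | Payment | End bal
1 | $844.77 | $8.44 | $8.44 | $844.77
2 | $844.77 | $8.44 | $8.44 | $844.77
3 | $844.77 | $8.44 | $8.44 | $844.77
4 | $844.77 | $8.44 | $252.76 | $600.45
5 | $600.45 | $6.00 | $252.76 | $353.69
6 | $353.69 | $3.53 | $252.76 | $104.46
7 | $104.46 | $1.04 | $105.50 | $0.00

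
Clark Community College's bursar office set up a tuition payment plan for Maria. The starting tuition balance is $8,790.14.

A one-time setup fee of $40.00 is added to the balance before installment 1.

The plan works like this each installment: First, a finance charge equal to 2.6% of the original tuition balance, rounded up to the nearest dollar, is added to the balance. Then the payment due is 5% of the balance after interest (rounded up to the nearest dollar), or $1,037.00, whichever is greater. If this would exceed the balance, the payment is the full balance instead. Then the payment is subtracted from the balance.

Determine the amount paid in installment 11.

$979.14

Installment 1: $8,830.14 +$229.00 interest = $9,059.14; pay $1,037.00 → $8,022.14
Installment 2: $8,022.14 +$229.00 interest = $8,251.14; pay $1,037.00 → $7,214.14
Installment 3: $7,214.14 +$229.00 interest = $7,443.14; pay $1,037.00 → $6,406.14
Installment 4: $6,406.14 +$229.00 interest = $6,635.14; pay $1,037.00 → $5,598.14
Installment 5: $5,598.14 +$229.00 interest = $5,827.14; pay $1,037.00 → $4,790.14
Installment 6: $4,790.14 +$229.00 interest = $5,019.14; pay $1,037.00 → $3,982.14
Installment 7: $3,982.14 +$229.00 interest = $4,211.14; pay $1,037.00 → $3,174.14
Installment 8: $3,174.14 +$229.00 interest = $3,403.14; pay $1,037.00 → $2,366.14
Installment 9: $2,366.14 +$229.00 interest = $2,595.14; pay $1,037.00 → $1,558.14
Installment 10: $1,558.14 +$229.00 interest = $1,787.14; pay $1,037.00 → $750.14
Installment 11: $750.14 +$229.00 interest = $979.14; pay $979.14 → $0.00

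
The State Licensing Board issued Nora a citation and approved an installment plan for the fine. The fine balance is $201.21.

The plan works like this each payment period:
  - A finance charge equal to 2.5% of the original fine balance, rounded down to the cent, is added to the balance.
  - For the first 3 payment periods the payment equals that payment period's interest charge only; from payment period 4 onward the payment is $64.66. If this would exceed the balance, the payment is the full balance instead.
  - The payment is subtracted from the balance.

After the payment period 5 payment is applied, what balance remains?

$81.95

Payment period 1: opening $201.21; interest $5.03 → $206.24; payment $5.03; balance $201.21
Payment period 2: opening $201.21; interest $5.03 → $206.24; payment $5.03; balance $201.21
Payment period 3: opening $201.21; interest $5.03 → $206.24; payment $5.03; balance $201.21
Payment period 4: opening $201.21; interest $5.03 → $206.24; payment $64.66; balance $141.58
Payment period 5: opening $141.58; interest $5.03 → $146.61; payment $64.66; balance $81.95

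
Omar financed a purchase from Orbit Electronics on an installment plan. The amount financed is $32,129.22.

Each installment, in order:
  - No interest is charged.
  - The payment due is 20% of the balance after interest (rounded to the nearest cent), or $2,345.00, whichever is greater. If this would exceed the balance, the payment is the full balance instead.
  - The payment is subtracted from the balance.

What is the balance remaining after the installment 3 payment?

$16,450.16

# | Opening | Payment | End bal
1 | $32,129.22 | $6,425.84 | $25,703.38
2 | $25,703.38 | $5,140.68 | $20,562.70
3 | $20,562.70 | $4,112.54 | $16,450.16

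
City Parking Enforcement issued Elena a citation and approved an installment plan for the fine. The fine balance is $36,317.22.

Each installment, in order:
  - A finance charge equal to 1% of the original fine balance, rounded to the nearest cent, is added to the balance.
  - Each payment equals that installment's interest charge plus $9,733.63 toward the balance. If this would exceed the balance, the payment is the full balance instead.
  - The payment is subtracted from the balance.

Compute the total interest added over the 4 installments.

$1,452.68

# | Opening | Interest | Payment | End bal
1 | $36,317.22 | $363.17 | $10,096.80 | $26,583.59
2 | $26,583.59 | $363.17 | $10,096.80 | $16,849.96
3 | $16,849.96 | $363.17 | $10,096.80 | $7,116.33
4 | $7,116.33 | $363.17 | $7,479.50 | $0.00
Total interest: $363.17 + $363.17 + $363.17 + $363.17 = $1,452.68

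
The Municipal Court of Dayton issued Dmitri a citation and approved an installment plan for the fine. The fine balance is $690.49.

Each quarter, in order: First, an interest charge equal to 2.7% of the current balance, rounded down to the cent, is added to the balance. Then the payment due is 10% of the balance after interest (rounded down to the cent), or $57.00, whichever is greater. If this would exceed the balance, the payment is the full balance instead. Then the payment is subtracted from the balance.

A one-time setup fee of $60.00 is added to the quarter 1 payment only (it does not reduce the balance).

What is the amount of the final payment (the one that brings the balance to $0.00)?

$12.30

Quarter 1: $690.49 +$18.64 interest = $709.13; pay $70.91 (+ $60.00 fee) → $638.22
Quarter 2: $638.22 +$17.23 interest = $655.45; pay $65.54 → $589.91
Quarter 3: $589.91 +$15.92 interest = $605.83; pay $60.58 → $545.25
Quarter 4: $545.25 +$14.72 interest = $559.97; pay $57.00 → $502.97
Quarter 5: $502.97 +$13.58 interest = $516.55; pay $57.00 → $459.55
Quarter 6: $459.55 +$12.40 interest = $471.95; pay $57.00 → $414.95
Quarter 7: $414.95 +$11.20 interest = $426.15; pay $57.00 → $369.15
Quarter 8: $369.15 +$9.96 interest = $379.11; pay $57.00 → $322.11
Quarter 9: $322.11 +$8.69 interest = $330.80; pay $57.00 → $273.80
Quarter 10: $273.80 +$7.39 interest = $281.19; pay $57.00 → $224.19
Quarter 11: $224.19 +$6.05 interest = $230.24; pay $57.00 → $173.24
Quarter 12: $173.24 +$4.67 interest = $177.91; pay $57.00 → $120.91
Quarter 13: $120.91 +$3.26 interest = $124.17; pay $57.00 → $67.17
Quarter 14: $67.17 +$1.81 interest = $68.98; pay $57.00 → $11.98
Quarter 15: $11.98 +$0.32 interest = $12.30; pay $12.30 → $0.00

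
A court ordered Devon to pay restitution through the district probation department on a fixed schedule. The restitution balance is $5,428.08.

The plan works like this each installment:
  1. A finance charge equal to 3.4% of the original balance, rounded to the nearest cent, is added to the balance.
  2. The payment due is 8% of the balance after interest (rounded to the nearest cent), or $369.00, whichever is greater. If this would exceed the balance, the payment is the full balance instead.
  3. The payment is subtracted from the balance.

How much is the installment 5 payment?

$374.01

# | Opening | Interest | Payment | End bal
1 | $5,428.08 | $184.55 | $449.01 | $5,163.62
2 | $5,163.62 | $184.55 | $427.85 | $4,920.32
3 | $4,920.32 | $184.55 | $408.39 | $4,696.48
4 | $4,696.48 | $184.55 | $390.48 | $4,490.55
5 | $4,490.55 | $184.55 | $374.01 | $4,301.09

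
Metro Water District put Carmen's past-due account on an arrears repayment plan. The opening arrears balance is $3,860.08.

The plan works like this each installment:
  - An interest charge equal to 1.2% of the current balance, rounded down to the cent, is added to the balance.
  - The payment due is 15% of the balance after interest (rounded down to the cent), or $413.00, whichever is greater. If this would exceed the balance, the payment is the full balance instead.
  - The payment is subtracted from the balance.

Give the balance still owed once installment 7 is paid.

# | Opening | Interest | Payment | End bal
1 | $3,860.08 | $46.32 | $585.96 | $3,320.44
2 | $3,320.44 | $39.84 | $504.04 | $2,856.24
3 | $2,856.24 | $34.27 | $433.57 | $2,456.94
4 | $2,456.94 | $29.48 | $413.00 | $2,073.42
5 | $2,073.42 | $24.88 | $413.00 | $1,685.30
6 | $1,685.30 | $20.22 | $413.00 | $1,292.52
7 | $1,292.52 | $15.51 | $413.00 | $895.03

$895.03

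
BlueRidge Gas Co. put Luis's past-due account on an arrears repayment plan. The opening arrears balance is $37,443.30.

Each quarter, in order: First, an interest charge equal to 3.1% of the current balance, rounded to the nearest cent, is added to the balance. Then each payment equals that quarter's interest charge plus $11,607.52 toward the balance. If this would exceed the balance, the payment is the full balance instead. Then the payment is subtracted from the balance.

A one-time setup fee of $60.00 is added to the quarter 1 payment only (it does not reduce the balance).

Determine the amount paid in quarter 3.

$12,048.60

# | Opening | Interest | Payment | Fee | End bal
1 | $37,443.30 | $1,160.74 | $12,768.26 | $60.00 | $25,835.78
2 | $25,835.78 | $800.91 | $12,408.43 | — | $14,228.26
3 | $14,228.26 | $441.08 | $12,048.60 | — | $2,620.74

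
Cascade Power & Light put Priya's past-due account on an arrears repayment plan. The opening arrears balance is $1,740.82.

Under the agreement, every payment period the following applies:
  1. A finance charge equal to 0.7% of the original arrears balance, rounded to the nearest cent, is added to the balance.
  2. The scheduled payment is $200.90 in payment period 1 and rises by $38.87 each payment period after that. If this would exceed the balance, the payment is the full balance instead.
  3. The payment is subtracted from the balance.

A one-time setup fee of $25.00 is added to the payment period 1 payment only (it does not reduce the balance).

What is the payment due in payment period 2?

$239.77

Payment period 1: opening $1,740.82; interest $12.19 → $1,753.01; payment $200.90 (+ $25.00 fee); balance $1,552.11
Payment period 2: opening $1,552.11; interest $12.19 → $1,564.30; payment $239.77; balance $1,324.53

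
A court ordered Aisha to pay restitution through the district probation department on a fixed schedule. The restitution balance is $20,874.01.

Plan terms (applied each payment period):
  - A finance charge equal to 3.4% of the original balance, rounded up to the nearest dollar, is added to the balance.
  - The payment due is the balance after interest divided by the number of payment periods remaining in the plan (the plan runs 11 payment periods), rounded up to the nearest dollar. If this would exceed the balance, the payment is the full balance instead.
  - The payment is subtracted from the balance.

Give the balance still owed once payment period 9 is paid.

Payment period 1: $20,874.01 +$710.00 interest = $21,584.01; pay $1,963.00 → $19,621.01
Payment period 2: $19,621.01 +$710.00 interest = $20,331.01; pay $2,034.00 → $18,297.01
Payment period 3: $18,297.01 +$710.00 interest = $19,007.01; pay $2,112.00 → $16,895.01
Payment period 4: $16,895.01 +$710.00 interest = $17,605.01; pay $2,201.00 → $15,404.01
Payment period 5: $15,404.01 +$710.00 interest = $16,114.01; pay $2,303.00 → $13,811.01
Payment period 6: $13,811.01 +$710.00 interest = $14,521.01; pay $2,421.00 → $12,100.01
Payment period 7: $12,100.01 +$710.00 interest = $12,810.01; pay $2,563.00 → $10,247.01
Payment period 8: $10,247.01 +$710.00 interest = $10,957.01; pay $2,740.00 → $8,217.01
Payment period 9: $8,217.01 +$710.00 interest = $8,927.01; pay $2,976.00 → $5,951.01

$5,951.01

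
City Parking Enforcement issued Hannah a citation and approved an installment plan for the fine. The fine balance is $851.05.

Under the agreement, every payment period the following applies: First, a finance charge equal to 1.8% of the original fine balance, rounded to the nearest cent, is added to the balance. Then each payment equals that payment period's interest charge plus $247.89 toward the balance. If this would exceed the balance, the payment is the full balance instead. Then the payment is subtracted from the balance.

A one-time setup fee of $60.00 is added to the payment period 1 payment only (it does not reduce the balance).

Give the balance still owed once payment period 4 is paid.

# | Opening | Interest | Payment | Fee | End bal
1 | $851.05 | $15.32 | $263.21 | $60.00 | $603.16
2 | $603.16 | $15.32 | $263.21 | — | $355.27
3 | $355.27 | $15.32 | $263.21 | — | $107.38
4 | $107.38 | $15.32 | $122.70 | — | $0.00

$0.00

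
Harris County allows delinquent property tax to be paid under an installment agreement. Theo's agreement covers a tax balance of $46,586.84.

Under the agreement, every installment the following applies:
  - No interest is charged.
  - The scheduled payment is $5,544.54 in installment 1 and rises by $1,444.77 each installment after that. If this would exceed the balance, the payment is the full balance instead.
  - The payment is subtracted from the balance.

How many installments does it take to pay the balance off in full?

6

Installment 1: $46,586.84 − $5,544.54 → $41,042.30
Installment 2: $41,042.30 − $6,989.31 → $34,052.99
Installment 3: $34,052.99 − $8,434.08 → $25,618.91
Installment 4: $25,618.91 − $9,878.85 → $15,740.06
Installment 5: $15,740.06 − $11,323.62 → $4,416.44
Installment 6: $4,416.44 − $4,416.44 → $0.00
Balance reaches $0.00 in installment 6.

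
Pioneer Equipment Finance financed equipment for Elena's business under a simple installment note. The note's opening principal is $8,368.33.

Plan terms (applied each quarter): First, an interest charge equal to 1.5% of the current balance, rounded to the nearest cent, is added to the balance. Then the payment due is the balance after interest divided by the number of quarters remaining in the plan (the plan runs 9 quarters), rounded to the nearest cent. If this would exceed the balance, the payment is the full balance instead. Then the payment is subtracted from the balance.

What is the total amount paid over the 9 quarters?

Quarter 1: opening $8,368.33; interest $125.52 → $8,493.85; payment $943.76; balance $7,550.09
Quarter 2: opening $7,550.09; interest $113.25 → $7,663.34; payment $957.92; balance $6,705.42
Quarter 3: opening $6,705.42; interest $100.58 → $6,806.00; payment $972.29; balance $5,833.71
Quarter 4: opening $5,833.71; interest $87.51 → $5,921.22; payment $986.87; balance $4,934.35
Quarter 5: opening $4,934.35; interest $74.02 → $5,008.37; payment $1,001.67; balance $4,006.70
Quarter 6: opening $4,006.70; interest $60.10 → $4,066.80; payment $1,016.70; balance $3,050.10
Quarter 7: opening $3,050.10; interest $45.75 → $3,095.85; payment $1,031.95; balance $2,063.90
Quarter 8: opening $2,063.90; interest $30.96 → $2,094.86; payment $1,047.43; balance $1,047.43
Quarter 9: opening $1,047.43; interest $15.71 → $1,063.14; payment $1,063.14; balance $0.00
Total paid: $9,021.73

$9,021.73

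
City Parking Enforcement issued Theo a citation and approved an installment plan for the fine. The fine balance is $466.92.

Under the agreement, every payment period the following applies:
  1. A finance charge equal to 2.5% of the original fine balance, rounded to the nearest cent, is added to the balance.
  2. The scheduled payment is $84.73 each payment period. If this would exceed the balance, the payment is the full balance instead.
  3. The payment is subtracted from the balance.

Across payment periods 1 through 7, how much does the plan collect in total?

# | Opening | Interest | Payment | End bal
1 | $466.92 | $11.67 | $84.73 | $393.86
2 | $393.86 | $11.67 | $84.73 | $320.80
3 | $320.80 | $11.67 | $84.73 | $247.74
4 | $247.74 | $11.67 | $84.73 | $174.68
5 | $174.68 | $11.67 | $84.73 | $101.62
6 | $101.62 | $11.67 | $84.73 | $28.56
7 | $28.56 | $11.67 | $40.23 | $0.00
Total paid: $548.61

$548.61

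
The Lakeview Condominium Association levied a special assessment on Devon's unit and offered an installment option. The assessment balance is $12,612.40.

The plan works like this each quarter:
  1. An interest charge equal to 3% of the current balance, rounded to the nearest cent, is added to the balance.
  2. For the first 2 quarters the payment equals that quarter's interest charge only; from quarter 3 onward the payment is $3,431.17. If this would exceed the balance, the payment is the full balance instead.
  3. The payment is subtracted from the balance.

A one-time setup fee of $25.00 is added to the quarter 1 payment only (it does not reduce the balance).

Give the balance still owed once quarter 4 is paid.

$6,415.22

Quarter 1: opening $12,612.40; interest $378.37 → $12,990.77; payment $378.37 (+ $25.00 fee); balance $12,612.40
Quarter 2: opening $12,612.40; interest $378.37 → $12,990.77; payment $378.37; balance $12,612.40
Quarter 3: opening $12,612.40; interest $378.37 → $12,990.77; payment $3,431.17; balance $9,559.60
Quarter 4: opening $9,559.60; interest $286.79 → $9,846.39; payment $3,431.17; balance $6,415.22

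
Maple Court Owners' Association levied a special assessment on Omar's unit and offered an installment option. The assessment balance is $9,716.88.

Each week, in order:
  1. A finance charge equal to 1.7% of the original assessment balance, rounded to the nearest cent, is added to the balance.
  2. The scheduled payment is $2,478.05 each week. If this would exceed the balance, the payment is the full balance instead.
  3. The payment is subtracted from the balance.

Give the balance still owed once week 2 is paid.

$5,091.16

Week 1: opening $9,716.88; interest $165.19 → $9,882.07; payment $2,478.05; balance $7,404.02
Week 2: opening $7,404.02; interest $165.19 → $7,569.21; payment $2,478.05; balance $5,091.16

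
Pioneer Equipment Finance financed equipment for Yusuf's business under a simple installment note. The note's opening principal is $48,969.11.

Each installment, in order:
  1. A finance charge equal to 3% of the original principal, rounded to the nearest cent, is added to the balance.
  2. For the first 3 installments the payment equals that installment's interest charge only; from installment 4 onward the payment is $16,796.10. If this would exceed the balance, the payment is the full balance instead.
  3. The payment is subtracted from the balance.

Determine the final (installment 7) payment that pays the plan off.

$4,457.09

# | Opening | Interest | Payment | End bal
1 | $48,969.11 | $1,469.07 | $1,469.07 | $48,969.11
2 | $48,969.11 | $1,469.07 | $1,469.07 | $48,969.11
3 | $48,969.11 | $1,469.07 | $1,469.07 | $48,969.11
4 | $48,969.11 | $1,469.07 | $16,796.10 | $33,642.08
5 | $33,642.08 | $1,469.07 | $16,796.10 | $18,315.05
6 | $18,315.05 | $1,469.07 | $16,796.10 | $2,988.02
7 | $2,988.02 | $1,469.07 | $4,457.09 | $0.00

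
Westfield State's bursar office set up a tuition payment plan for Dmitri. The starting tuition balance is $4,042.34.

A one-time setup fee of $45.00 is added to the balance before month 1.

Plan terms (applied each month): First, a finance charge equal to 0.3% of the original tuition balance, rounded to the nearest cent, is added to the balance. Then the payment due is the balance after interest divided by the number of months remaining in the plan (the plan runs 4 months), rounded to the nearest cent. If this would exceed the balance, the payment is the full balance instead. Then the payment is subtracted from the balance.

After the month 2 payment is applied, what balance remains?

$2,057.82

# | Opening | Interest | Payment | End bal
1 | $4,087.34 | $12.13 | $1,024.87 | $3,074.60
2 | $3,074.60 | $12.13 | $1,028.91 | $2,057.82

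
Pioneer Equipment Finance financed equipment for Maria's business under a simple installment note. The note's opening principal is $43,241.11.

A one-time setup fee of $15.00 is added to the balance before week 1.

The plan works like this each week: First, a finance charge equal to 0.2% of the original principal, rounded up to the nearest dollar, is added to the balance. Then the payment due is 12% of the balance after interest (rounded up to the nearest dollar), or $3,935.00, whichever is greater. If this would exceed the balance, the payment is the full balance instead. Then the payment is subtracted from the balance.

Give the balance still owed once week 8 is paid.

Week 1: opening $43,256.11; interest $87.00 → $43,343.11; payment $5,202.00; balance $38,141.11
Week 2: opening $38,141.11; interest $87.00 → $38,228.11; payment $4,588.00; balance $33,640.11
Week 3: opening $33,640.11; interest $87.00 → $33,727.11; payment $4,048.00; balance $29,679.11
Week 4: opening $29,679.11; interest $87.00 → $29,766.11; payment $3,935.00; balance $25,831.11
Week 5: opening $25,831.11; interest $87.00 → $25,918.11; payment $3,935.00; balance $21,983.11
Week 6: opening $21,983.11; interest $87.00 → $22,070.11; payment $3,935.00; balance $18,135.11
Week 7: opening $18,135.11; interest $87.00 → $18,222.11; payment $3,935.00; balance $14,287.11
Week 8: opening $14,287.11; interest $87.00 → $14,374.11; payment $3,935.00; balance $10,439.11

$10,439.11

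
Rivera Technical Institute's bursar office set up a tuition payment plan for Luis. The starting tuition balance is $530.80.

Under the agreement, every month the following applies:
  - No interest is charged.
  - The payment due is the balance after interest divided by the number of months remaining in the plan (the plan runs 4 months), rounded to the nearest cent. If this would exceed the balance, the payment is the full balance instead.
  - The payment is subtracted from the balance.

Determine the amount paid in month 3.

Month 1: opening $530.80; payment $132.70; balance $398.10
Month 2: opening $398.10; payment $132.70; balance $265.40
Month 3: opening $265.40; payment $132.70; balance $132.70

$132.70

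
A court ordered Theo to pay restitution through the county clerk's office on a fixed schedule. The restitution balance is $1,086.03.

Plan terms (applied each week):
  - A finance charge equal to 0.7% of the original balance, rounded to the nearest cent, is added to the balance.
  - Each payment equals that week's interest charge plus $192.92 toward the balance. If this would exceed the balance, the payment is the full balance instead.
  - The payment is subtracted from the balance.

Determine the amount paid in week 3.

$200.52

# | Opening | Interest | Payment | End bal
1 | $1,086.03 | $7.60 | $200.52 | $893.11
2 | $893.11 | $7.60 | $200.52 | $700.19
3 | $700.19 | $7.60 | $200.52 | $507.27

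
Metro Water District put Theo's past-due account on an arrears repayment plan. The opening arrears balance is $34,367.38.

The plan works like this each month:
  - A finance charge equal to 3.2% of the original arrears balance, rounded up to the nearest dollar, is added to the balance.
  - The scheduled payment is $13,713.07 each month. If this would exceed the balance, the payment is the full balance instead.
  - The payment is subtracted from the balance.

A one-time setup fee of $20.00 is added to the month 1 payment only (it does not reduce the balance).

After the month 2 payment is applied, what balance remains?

Month 1: $34,367.38 +$1,100.00 interest = $35,467.38; pay $13,713.07 (+ $20.00 fee) → $21,754.31
Month 2: $21,754.31 +$1,100.00 interest = $22,854.31; pay $13,713.07 → $9,141.24

$9,141.24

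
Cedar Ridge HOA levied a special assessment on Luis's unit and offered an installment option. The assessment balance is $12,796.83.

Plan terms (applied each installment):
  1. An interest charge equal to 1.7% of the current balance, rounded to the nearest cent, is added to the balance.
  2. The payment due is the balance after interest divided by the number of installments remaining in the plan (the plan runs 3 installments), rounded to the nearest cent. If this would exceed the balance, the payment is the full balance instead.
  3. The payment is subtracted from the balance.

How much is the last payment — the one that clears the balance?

$4,486.87

Installment 1: opening $12,796.83; interest $217.55 → $13,014.38; payment $4,338.13; balance $8,676.25
Installment 2: opening $8,676.25; interest $147.50 → $8,823.75; payment $4,411.88; balance $4,411.87
Installment 3: opening $4,411.87; interest $75.00 → $4,486.87; payment $4,486.87; balance $0.00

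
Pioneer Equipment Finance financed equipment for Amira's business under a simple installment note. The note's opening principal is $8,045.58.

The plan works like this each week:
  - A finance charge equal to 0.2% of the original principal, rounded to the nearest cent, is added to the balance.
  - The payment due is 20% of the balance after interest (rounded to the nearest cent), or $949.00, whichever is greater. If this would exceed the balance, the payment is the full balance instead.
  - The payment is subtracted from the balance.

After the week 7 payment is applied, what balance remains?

$419.10

Week 1: opening $8,045.58; interest $16.09 → $8,061.67; payment $1,612.33; balance $6,449.34
Week 2: opening $6,449.34; interest $16.09 → $6,465.43; payment $1,293.09; balance $5,172.34
Week 3: opening $5,172.34; interest $16.09 → $5,188.43; payment $1,037.69; balance $4,150.74
Week 4: opening $4,150.74; interest $16.09 → $4,166.83; payment $949.00; balance $3,217.83
Week 5: opening $3,217.83; interest $16.09 → $3,233.92; payment $949.00; balance $2,284.92
Week 6: opening $2,284.92; interest $16.09 → $2,301.01; payment $949.00; balance $1,352.01
Week 7: opening $1,352.01; interest $16.09 → $1,368.10; payment $949.00; balance $419.10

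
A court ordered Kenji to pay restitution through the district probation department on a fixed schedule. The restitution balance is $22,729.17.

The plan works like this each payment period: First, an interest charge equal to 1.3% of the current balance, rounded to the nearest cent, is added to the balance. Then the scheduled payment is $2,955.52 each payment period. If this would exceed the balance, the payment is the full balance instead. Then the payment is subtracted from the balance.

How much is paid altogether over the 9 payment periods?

# | Opening | Interest | Payment | End bal
1 | $22,729.17 | $295.48 | $2,955.52 | $20,069.13
2 | $20,069.13 | $260.90 | $2,955.52 | $17,374.51
3 | $17,374.51 | $225.87 | $2,955.52 | $14,644.86
4 | $14,644.86 | $190.38 | $2,955.52 | $11,879.72
5 | $11,879.72 | $154.44 | $2,955.52 | $9,078.64
6 | $9,078.64 | $118.02 | $2,955.52 | $6,241.14
7 | $6,241.14 | $81.13 | $2,955.52 | $3,366.75
8 | $3,366.75 | $43.77 | $2,955.52 | $455.00
9 | $455.00 | $5.92 | $460.92 | $0.00
Total paid: $24,105.08

$24,105.08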